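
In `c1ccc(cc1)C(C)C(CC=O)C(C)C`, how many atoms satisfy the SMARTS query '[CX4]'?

7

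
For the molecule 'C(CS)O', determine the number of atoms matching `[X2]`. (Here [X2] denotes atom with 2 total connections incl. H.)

2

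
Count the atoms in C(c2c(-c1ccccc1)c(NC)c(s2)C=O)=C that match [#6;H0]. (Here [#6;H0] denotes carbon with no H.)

The query [#6;H0] means: any carbon with no attached hydrogen.
Check the 17 heavy atoms by environment: 1× s (aromatic, H0) → no; 5× c (aromatic, H0) → match; 2× C (H1) → no; 1× C (H2) → no; 5× c (aromatic, H1) → no; 1× O (H0) → no; 1× N (H1) → no; 1× C (H3) → no.
That gives 5 matching atoms.

5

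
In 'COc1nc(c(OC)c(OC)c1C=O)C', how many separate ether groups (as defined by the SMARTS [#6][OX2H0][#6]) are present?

3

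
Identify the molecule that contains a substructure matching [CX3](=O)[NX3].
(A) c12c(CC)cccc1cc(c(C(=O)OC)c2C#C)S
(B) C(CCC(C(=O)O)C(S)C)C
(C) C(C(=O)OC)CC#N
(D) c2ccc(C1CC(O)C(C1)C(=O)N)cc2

D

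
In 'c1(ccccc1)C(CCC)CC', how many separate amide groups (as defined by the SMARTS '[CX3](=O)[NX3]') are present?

0

[CX3](=O)[NX3] is the SMARTS for an amide: a carbonyl carbon bonded to a trivalent nitrogen.
No fragment in the molecule satisfies every constraint, giving 0 matches.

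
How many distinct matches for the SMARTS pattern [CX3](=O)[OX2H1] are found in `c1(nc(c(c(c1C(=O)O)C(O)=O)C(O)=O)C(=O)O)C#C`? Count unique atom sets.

4

[CX3](=O)[OX2H1] is the SMARTS for a carboxylic acid: an sp2 carbon double-bonded to O and single-bonded to an -OH oxygen.
The molecule carries 4 separate instances of a carboxylic acid group (-C(=O)OH) meeting every constraint; each maps to a distinct set of atoms, giving 4 matches.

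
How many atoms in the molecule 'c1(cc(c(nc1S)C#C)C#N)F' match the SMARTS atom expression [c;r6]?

Check the 12 heavy atoms by environment: 1× n (aromatic, in 6-ring) → no; 5× c (aromatic, in 6-ring) → match; 1× F (acyclic) → no; 1× S (acyclic) → no; 3× C (acyclic) → no; 1× N (acyclic) → no.
That gives 5 matching atoms.

5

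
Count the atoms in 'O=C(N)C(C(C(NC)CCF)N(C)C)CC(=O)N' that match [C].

The query [C] means: uppercase C matches aliphatic (non-aromatic) carbon only.
Check the 18 heavy atoms by environment: 11× C → match; 2× O → no; 4× N → no; 1× F → no.
That gives 11 matching atoms.

11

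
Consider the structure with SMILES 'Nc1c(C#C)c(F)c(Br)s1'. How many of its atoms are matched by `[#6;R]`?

4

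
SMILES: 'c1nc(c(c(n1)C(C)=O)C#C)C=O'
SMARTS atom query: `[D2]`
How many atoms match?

Check the 13 heavy atoms by environment: 2× n (aromatic, D2) → match; 1× c (aromatic, D2) → match; 3× c (aromatic, D3) → no; 2× C (D2) → match; 2× O (D1) → no; 1× C (D3) → no; 2× C (D1) → no.
Summing the matching environments: 2 + 1 + 2 = 5 matching atoms.

5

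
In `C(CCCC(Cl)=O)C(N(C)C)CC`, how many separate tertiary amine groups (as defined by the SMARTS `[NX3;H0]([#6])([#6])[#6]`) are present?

1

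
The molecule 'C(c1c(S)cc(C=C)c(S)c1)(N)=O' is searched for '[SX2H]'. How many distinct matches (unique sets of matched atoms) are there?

[SX2H] is the SMARTS for a thiol: an aliphatic sulfur with two connections, one being H.
The molecule carries 2 separate instances of a thiol (-SH) meeting every constraint; each maps to a distinct set of atoms, giving 2 matches.

2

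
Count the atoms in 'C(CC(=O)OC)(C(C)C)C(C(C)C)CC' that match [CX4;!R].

12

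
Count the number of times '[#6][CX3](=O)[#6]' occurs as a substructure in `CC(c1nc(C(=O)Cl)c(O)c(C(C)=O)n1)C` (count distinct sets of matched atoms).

1

[#6][CX3](=O)[#6] is the SMARTS for a ketone: a carbonyl carbon (no H) flanked by two carbons.
Exactly one fragment in the molecule meets all constraints, giving 1 match.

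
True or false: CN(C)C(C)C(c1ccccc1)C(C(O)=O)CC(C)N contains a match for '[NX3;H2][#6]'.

True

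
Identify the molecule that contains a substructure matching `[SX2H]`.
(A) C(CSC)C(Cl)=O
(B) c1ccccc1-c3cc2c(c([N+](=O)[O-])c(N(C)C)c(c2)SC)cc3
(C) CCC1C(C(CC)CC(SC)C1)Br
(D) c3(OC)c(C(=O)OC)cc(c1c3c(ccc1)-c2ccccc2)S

D

[SX2H] describes an aliphatic sulfur with two connections, one being H (a thiol).
(A) has a methylthio ether (-SCH3) but the sulfur has H0 (bonded to two carbons), not H1.
(B) has a methylthio ether (-SCH3) but the sulfur has H0 (bonded to two carbons), not H1.
(C) has a methylthio ether (-SCH3) but the sulfur has H0 (bonded to two carbons), not H1.
(D) contains a thiol (-SH), which satisfies every atom and bond constraint.
So the answer is (D).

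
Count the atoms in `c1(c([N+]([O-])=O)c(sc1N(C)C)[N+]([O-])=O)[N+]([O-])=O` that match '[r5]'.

5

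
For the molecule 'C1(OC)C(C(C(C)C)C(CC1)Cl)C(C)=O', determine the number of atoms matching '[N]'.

The query [N] means: uppercase N matches aliphatic (non-aromatic) nitrogen only.
Check the 15 heavy atoms by environment: 12× C → no; 2× O → no; 1× Cl → no.
No environment satisfies the query, so 0 matching atoms.

0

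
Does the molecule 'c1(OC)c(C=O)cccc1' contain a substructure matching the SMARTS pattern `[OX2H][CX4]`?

No

The pattern [OX2H][CX4] describes a hydroxyl oxygen bound to an sp3 (X4) carbon — an aliphatic alcohol.
The closest candidate here is a methoxy ether (-OCH3), but the oxygen has H0 (ether), not H1. No other fragment satisfies the full query, so there is no match.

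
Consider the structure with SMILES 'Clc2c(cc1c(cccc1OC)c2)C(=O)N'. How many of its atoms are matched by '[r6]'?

10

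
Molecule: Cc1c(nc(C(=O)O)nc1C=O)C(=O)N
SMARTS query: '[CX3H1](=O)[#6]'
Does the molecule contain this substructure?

Yes

The pattern [CX3H1](=O)[#6] describes an sp2 carbon with one H, double-bonded to O and single-bonded to carbon — an aldehyde.
The molecule carries an aldehyde (-CHO), whose atoms satisfy every constraint of the query, so the pattern matches.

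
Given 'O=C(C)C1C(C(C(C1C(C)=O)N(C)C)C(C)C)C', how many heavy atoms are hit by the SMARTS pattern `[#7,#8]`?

The query [#7,#8] means: nitrogen or oxygen (comma = OR).
Check the 18 heavy atoms by environment: 15× C → no; 2× O → match; 1× N → match.
Summing the matching environments: 2 + 1 = 3 matching atoms.

3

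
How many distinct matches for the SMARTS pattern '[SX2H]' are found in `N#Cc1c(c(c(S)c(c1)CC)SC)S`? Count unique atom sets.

2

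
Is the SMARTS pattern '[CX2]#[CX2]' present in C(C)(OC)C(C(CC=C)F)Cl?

No

The pattern [CX2]#[CX2] describes a carbon-carbon triple bond — an alkyne.
The closest candidate here is a vinyl group (-CH=CH2), but the C=C is a double bond; both carbons are CX3, not CX2. No other fragment satisfies the full query, so there is no match.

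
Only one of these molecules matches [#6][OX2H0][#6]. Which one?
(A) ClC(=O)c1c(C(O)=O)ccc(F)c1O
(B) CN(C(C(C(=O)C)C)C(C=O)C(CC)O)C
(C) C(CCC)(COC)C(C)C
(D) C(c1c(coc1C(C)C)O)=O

[#6][OX2H0][#6] describes an aliphatic oxygen bridging two carbons with no H on the oxygen (an ether).
(A) has a carboxylic acid group (-C(=O)OH) but the -OH oxygen has H1; the =O is OX1, not OX2.
(B) has a hydroxyl group (-OH) but the oxygen has H1, not H0 bridging two carbons.
(C) contains a methoxy ether (-OCH3), which satisfies every atom and bond constraint.
(D) has a hydroxyl group (-OH) but the oxygen has H1, not H0 bridging two carbons.
So the answer is (C).

C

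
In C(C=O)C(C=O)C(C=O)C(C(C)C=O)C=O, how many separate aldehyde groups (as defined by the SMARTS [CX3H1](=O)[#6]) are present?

5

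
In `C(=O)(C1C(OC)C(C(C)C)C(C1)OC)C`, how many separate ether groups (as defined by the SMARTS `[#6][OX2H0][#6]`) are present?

[#6][OX2H0][#6] is the SMARTS for an ether: an aliphatic oxygen bridging two carbons with no H on the oxygen.
The molecule carries 2 separate instances of a methoxy ether (-OCH3) meeting every constraint; each maps to a distinct set of atoms, giving 2 matches.

2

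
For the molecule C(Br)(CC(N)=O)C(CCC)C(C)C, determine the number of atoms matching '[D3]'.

4

The query [D3] means: atom with exactly three heavy-atom neighbours.
Check the 13 heavy atoms by environment: 3× C (D2) → no; 4× C (D3) → match; 1× O (D1) → no; 1× N (D1) → no; 1× Br (D1) → no; 3× C (D1) → no.
That gives 4 matching atoms.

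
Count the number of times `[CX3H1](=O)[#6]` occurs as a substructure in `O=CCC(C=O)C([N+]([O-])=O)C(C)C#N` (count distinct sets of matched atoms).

2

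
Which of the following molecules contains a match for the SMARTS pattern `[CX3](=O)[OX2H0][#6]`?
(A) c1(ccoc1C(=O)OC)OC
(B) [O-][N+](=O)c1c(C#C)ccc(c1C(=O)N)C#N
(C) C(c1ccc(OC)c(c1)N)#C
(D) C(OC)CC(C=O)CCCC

[CX3](=O)[OX2H0][#6] describes a carbonyl carbon bonded to an oxygen that is itself bonded to carbon (no H on that O) (an ester).
(A) contains a methyl-ester group (-C(=O)OCH3), which satisfies every atom and bond constraint.
(B) has a primary amide (-C(=O)NH2) but the carbonyl is bonded to N, not to an O-C linkage.
(C) has a methoxy ether (-OCH3) but the ether oxygen is not adjacent to a C=O carbon.
(D) has a methoxy ether (-OCH3) but the ether oxygen is not adjacent to a C=O carbon.
So the answer is (A).

A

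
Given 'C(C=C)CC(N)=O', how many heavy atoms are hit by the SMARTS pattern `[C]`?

5

The query [C] means: uppercase C matches aliphatic (non-aromatic) carbon only.
Check the 7 heavy atoms by environment: 5× C → match; 1× O → no; 1× N → no.
That gives 5 matching atoms.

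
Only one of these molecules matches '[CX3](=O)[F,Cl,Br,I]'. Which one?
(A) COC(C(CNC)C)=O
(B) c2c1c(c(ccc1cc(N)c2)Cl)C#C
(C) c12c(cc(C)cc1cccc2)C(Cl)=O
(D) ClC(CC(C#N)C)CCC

C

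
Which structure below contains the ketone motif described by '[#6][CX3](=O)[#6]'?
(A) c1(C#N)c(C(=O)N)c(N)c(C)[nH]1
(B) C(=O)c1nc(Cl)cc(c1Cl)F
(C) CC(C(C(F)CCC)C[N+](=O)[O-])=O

C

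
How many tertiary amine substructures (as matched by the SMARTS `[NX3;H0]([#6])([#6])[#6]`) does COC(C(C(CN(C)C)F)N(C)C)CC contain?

2

[NX3;H0]([#6])([#6])[#6] is the SMARTS for a tertiary amine: a trivalent nitrogen with no H, bonded to three carbons.
The molecule carries 2 separate instances of a dimethylamino group (-N(CH3)2) meeting every constraint; each maps to a distinct set of atoms, giving 2 matches.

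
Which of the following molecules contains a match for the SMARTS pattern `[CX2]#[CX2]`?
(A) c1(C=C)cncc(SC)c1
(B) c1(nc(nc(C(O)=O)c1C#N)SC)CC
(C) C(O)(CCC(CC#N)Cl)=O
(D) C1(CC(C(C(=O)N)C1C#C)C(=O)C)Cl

D

[CX2]#[CX2] describes a carbon-carbon triple bond (an alkyne).
(A) has a vinyl group (-CH=CH2) but the C=C is a double bond; both carbons are CX3, not CX2.
(B) has a nitrile (-C#N) but the triple bond is C#N, not C#C.
(C) has a nitrile (-C#N) but the triple bond is C#N, not C#C.
(D) contains an ethynyl group (-C#CH), which satisfies every atom and bond constraint.
So the answer is (D).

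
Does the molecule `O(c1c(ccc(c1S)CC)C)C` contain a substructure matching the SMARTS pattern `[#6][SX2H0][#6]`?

The pattern [#6][SX2H0][#6] describes an aliphatic sulfur bridging two carbons with no H on the sulfur — a thioether.
The closest candidate here is a methoxy ether (-OCH3), but the bridging atom is O, not S. No other fragment satisfies the full query, so there is no match.

No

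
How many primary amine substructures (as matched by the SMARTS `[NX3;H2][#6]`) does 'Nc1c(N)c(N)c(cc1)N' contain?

4

[NX3;H2][#6] is the SMARTS for a primary amine: a trivalent nitrogen with two H attached to carbon.
The molecule carries 4 separate instances of a primary amino group (-NH2) meeting every constraint; each maps to a distinct set of atoms, giving 4 matches.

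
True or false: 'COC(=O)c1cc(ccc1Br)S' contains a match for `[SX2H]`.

True

The pattern [SX2H] describes an aliphatic sulfur with two connections, one being H — a thiol.
The molecule carries a thiol (-SH), whose atoms satisfy every constraint of the query, so the pattern matches.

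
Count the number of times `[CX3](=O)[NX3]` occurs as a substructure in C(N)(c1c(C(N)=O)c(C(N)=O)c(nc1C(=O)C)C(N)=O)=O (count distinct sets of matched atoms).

4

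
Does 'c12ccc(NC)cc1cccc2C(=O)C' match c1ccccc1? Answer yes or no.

Yes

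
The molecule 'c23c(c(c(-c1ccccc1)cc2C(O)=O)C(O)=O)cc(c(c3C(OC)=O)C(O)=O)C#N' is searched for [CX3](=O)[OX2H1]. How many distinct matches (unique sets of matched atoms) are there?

3

[CX3](=O)[OX2H1] is the SMARTS for a carboxylic acid: an sp2 carbon double-bonded to O and single-bonded to an -OH oxygen.
The molecule carries 3 separate instances of a carboxylic acid group (-C(=O)OH) meeting every constraint; each maps to a distinct set of atoms, giving 3 matches.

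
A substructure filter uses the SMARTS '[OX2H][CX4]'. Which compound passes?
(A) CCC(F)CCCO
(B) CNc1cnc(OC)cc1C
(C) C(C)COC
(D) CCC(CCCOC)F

[OX2H][CX4] describes a hydroxyl oxygen bound to an sp3 (X4) carbon (an aliphatic alcohol).
(A) contains a hydroxyl group (-OH), which satisfies every atom and bond constraint.
(B) has a methoxy ether (-OCH3) but the oxygen has H0 (ether), not H1.
(C) has a methoxy ether (-OCH3) but the oxygen has H0 (ether), not H1.
(D) has a methoxy ether (-OCH3) but the oxygen has H0 (ether), not H1.
So the answer is (A).

A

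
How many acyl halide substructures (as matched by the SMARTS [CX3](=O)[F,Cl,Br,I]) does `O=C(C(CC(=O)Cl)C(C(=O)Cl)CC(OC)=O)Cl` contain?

3

[CX3](=O)[F,Cl,Br,I] is the SMARTS for an acyl halide: a carbonyl carbon bonded to a halogen.
The molecule carries 3 separate instances of an acyl chloride (-C(=O)Cl) meeting every constraint; each maps to a distinct set of atoms, giving 3 matches.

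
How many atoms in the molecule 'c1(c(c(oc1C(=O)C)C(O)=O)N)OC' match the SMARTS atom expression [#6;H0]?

6

The query [#6;H0] means: any carbon with no attached hydrogen.
Check the 14 heavy atoms by environment: 1× o (aromatic, H0) → no; 4× c (aromatic, H0) → match; 1× N (H2) → no; 2× C (H0) → match; 3× O (H0) → no; 2× C (H3) → no; 1× O (H1) → no.
Summing the matching environments: 4 + 2 = 6 matching atoms.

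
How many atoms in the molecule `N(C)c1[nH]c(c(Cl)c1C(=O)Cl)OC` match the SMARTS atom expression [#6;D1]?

2

Check the 13 heavy atoms by environment: 1× n (aromatic, D2) → no; 4× c (aromatic, D3) → no; 1× O (D2) → no; 2× C (D1) → match; 1× C (D3) → no; 1× O (D1) → no; 2× Cl (D1) → no; 1× N (D2) → no.
That gives 2 matching atoms.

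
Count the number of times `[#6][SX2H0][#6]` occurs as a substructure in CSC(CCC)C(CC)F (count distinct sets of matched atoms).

[#6][SX2H0][#6] is the SMARTS for a thioether: an aliphatic sulfur bridging two carbons with no H on the sulfur.
Exactly one fragment in the molecule meets all constraints, giving 1 match.

1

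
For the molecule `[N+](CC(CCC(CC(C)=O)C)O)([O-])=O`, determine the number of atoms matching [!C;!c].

5

The query [!C;!c] means: neither aliphatic nor aromatic carbon — same as [!#6].
Check the 14 heavy atoms by environment: 9× C → no; 3× O → match; 1× N (charge +1) → match; 1× O (charge -1) → match.
Summing the matching environments: 3 + 1 + 1 = 5 matching atoms.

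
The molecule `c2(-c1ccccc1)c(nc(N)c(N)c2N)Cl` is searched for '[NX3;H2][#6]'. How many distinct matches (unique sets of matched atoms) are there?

3

[NX3;H2][#6] is the SMARTS for a primary amine: a trivalent nitrogen with two H attached to carbon.
The molecule carries 3 separate instances of a primary amino group (-NH2) meeting every constraint; each maps to a distinct set of atoms, giving 3 matches.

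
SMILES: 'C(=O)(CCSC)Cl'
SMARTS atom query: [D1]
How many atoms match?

3

The query [D1] means: atom with exactly one heavy-atom neighbour (degree 1).
Check the 7 heavy atoms by environment: 2× C (D2) → no; 1× S (D2) → no; 1× C (D1) → match; 1× C (D3) → no; 1× O (D1) → match; 1× Cl (D1) → match.
Summing the matching environments: 1 + 1 + 1 = 3 matching atoms.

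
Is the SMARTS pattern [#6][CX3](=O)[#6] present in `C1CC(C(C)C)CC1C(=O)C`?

The pattern [#6][CX3](=O)[#6] describes a carbonyl carbon (no H) flanked by two carbons — a ketone.
The molecule carries an acetyl/ketone group (-C(=O)CH3), whose atoms satisfy every constraint of the query, so the pattern matches.

Yes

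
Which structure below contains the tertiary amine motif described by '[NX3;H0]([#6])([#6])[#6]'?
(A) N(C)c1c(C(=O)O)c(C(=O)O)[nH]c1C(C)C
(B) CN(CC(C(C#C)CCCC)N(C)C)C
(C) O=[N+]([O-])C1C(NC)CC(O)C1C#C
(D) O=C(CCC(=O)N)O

B

[NX3;H0]([#6])([#6])[#6] describes a trivalent nitrogen with no H, bonded to three carbons (a tertiary amine).
(A) has an N-methylamino group (-NHCH3) but the nitrogen still has one H (H1), not H0.
(B) contains a dimethylamino group (-N(CH3)2), which satisfies every atom and bond constraint.
(C) has an N-methylamino group (-NHCH3) but the nitrogen still has one H (H1), not H0.
(D) has a primary amide (-C(=O)NH2) but the amide nitrogen has H2 and only one carbon neighbour.
So the answer is (B).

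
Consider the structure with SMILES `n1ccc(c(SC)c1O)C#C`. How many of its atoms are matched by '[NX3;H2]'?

Check the 11 heavy atoms by environment: 1× n (aromatic, H0, X2) → no; 3× c (aromatic, H0, X3) → no; 2× c (aromatic, H1, X3) → no; 1× S (H0, X2) → no; 1× C (H3, X4) → no; 1× O (H1, X2) → no; 1× C (H0, X2) → no; 1× C (H1, X2) → no.
No environment satisfies the query, so 0 matching atoms.

0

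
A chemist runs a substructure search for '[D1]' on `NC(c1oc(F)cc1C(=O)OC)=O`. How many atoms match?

5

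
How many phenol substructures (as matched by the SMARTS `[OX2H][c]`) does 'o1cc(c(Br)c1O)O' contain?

[OX2H][c] is the SMARTS for a phenol: a hydroxyl oxygen attached to an aromatic carbon.
The molecule carries 2 separate instances of a hydroxyl group (-OH) meeting every constraint; each maps to a distinct set of atoms, giving 2 matches.

2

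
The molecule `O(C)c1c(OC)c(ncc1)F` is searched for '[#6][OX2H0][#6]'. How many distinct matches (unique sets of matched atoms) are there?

2

[#6][OX2H0][#6] is the SMARTS for an ether: an aliphatic oxygen bridging two carbons with no H on the oxygen.
The molecule carries 2 separate instances of a methoxy ether (-OCH3) meeting every constraint; each maps to a distinct set of atoms, giving 2 matches.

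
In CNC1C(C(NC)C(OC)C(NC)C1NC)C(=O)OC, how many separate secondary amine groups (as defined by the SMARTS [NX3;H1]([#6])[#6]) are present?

[NX3;H1]([#6])[#6] is the SMARTS for a secondary amine: a trivalent nitrogen with one H, bonded to two carbons.
The molecule carries 4 separate instances of an N-methylamino group (-NHCH3) meeting every constraint; each maps to a distinct set of atoms, giving 4 matches.

4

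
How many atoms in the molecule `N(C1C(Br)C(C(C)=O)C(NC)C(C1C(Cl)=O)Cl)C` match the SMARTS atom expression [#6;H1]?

6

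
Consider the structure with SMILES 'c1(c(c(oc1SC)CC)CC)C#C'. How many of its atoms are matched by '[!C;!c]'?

2

The query [!C;!c] means: neither aliphatic nor aromatic carbon — same as [!#6].
Check the 13 heavy atoms by environment: 1× o (aromatic) → match; 4× c (aromatic) → no; 7× C → no; 1× S → match.
Summing the matching environments: 1 + 1 = 2 matching atoms.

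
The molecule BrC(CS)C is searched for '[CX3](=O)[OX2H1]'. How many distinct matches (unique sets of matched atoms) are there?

[CX3](=O)[OX2H1] is the SMARTS for a carboxylic acid: an sp2 carbon double-bonded to O and single-bonded to an -OH oxygen.
No fragment in the molecule satisfies every constraint, giving 0 matches.

0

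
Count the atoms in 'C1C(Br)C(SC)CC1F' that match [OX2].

The query [OX2] means: aliphatic oxygen with two total connections — ether, hydroxyl, or ester single-bond O.
Check the 9 heavy atoms by environment: 6× C (X4) → no; 1× Br (X1) → no; 1× F (X1) → no; 1× S (X2) → no.
No environment satisfies the query, so 0 matching atoms.

0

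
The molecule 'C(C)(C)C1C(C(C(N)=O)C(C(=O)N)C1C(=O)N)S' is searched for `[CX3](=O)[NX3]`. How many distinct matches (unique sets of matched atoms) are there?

[CX3](=O)[NX3] is the SMARTS for an amide: a carbonyl carbon bonded to a trivalent nitrogen.
The molecule carries 3 separate instances of a primary amide (-C(=O)NH2) meeting every constraint; each maps to a distinct set of atoms, giving 3 matches.

3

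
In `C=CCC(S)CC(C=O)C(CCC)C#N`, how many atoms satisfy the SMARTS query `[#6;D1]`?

2

The query [#6;D1] means: carbon bonded to exactly one heavy atom.
Check the 15 heavy atoms by environment: 7× C (D2) → no; 3× C (D3) → no; 1× N (D1) → no; 2× C (D1) → match; 1× O (D1) → no; 1× S (D1) → no.
That gives 2 matching atoms.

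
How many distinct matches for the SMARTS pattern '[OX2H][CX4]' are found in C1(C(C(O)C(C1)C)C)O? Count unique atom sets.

[OX2H][CX4] is the SMARTS for an aliphatic alcohol: a hydroxyl oxygen bound to an sp3 (X4) carbon.
The molecule carries 2 separate instances of a hydroxyl group (-OH) meeting every constraint; each maps to a distinct set of atoms, giving 2 matches.

2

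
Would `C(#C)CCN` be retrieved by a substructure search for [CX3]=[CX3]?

No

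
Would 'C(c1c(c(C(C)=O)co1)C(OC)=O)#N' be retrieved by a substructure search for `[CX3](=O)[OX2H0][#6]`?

Yes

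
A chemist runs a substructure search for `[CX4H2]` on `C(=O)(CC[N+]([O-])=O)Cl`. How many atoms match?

2

The query [CX4H2] means: sp3 carbon (X4) with exactly two hydrogens.
Check the 8 heavy atoms by environment: 2× C (H2, X4) → match; 1× N (charge +1, H0, X3) → no; 1× O (charge -1, H0, X1) → no; 2× O (H0, X1) → no; 1× C (H0, X3) → no; 1× Cl (H0, X1) → no.
That gives 2 matching atoms.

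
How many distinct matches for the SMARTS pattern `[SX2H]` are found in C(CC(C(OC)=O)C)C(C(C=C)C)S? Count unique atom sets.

1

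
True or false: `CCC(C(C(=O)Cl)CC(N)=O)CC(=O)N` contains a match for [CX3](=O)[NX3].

True

The pattern [CX3](=O)[NX3] describes a carbonyl carbon bonded to a trivalent nitrogen — an amide.
The molecule carries a primary amide (-C(=O)NH2), whose atoms satisfy every constraint of the query, so the pattern matches.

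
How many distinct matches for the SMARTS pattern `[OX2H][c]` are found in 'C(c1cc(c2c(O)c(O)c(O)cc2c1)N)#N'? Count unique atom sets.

3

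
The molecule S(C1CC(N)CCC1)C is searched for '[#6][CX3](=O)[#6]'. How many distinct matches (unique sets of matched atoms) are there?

[#6][CX3](=O)[#6] is the SMARTS for a ketone: a carbonyl carbon (no H) flanked by two carbons.
No fragment in the molecule satisfies every constraint, giving 0 matches.

0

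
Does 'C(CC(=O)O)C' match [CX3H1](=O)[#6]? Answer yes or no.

The pattern [CX3H1](=O)[#6] describes an sp2 carbon with one H, double-bonded to O and single-bonded to carbon — an aldehyde.
The closest candidate here is a carboxylic acid group (-C(=O)OH), but the carbonyl carbon has H0 and is bonded to O, not H1. No other fragment satisfies the full query, so there is no match.

No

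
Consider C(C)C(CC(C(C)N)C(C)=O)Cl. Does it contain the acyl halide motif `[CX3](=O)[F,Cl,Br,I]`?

No

The pattern [CX3](=O)[F,Cl,Br,I] describes a carbonyl carbon bonded to a halogen — an acyl halide.
The closest candidate here is a chloro substituent, but the Cl is not on a carbonyl carbon. No other fragment satisfies the full query, so there is no match.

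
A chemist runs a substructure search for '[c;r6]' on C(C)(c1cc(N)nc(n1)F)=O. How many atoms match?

4

The query [c;r6] means: aromatic carbon that belongs to a six-membered ring.
Check the 11 heavy atoms by environment: 2× n (aromatic, in 6-ring) → no; 4× c (aromatic, in 6-ring) → match; 2× C (acyclic) → no; 1× O (acyclic) → no; 1× N (acyclic) → no; 1× F (acyclic) → no.
That gives 4 matching atoms.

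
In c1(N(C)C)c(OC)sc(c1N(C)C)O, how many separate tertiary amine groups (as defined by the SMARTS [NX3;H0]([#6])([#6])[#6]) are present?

2

[NX3;H0]([#6])([#6])[#6] is the SMARTS for a tertiary amine: a trivalent nitrogen with no H, bonded to three carbons.
The molecule carries 2 separate instances of a dimethylamino group (-N(CH3)2) meeting every constraint; each maps to a distinct set of atoms, giving 2 matches.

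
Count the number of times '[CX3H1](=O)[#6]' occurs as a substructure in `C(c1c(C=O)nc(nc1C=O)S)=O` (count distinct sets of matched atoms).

3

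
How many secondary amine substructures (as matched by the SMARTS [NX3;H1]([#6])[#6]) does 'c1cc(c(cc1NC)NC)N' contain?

2

[NX3;H1]([#6])[#6] is the SMARTS for a secondary amine: a trivalent nitrogen with one H, bonded to two carbons.
The molecule carries 2 separate instances of an N-methylamino group (-NHCH3) meeting every constraint; each maps to a distinct set of atoms, giving 2 matches.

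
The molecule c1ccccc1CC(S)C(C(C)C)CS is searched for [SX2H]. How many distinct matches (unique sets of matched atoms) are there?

[SX2H] is the SMARTS for a thiol: an aliphatic sulfur with two connections, one being H.
The molecule carries 2 separate instances of a thiol (-SH) meeting every constraint; each maps to a distinct set of atoms, giving 2 matches.

2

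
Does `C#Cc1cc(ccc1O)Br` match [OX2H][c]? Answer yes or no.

Yes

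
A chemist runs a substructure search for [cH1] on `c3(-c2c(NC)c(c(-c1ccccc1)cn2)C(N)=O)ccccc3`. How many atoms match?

11

The query [cH1] means: aromatic carbon bearing exactly one hydrogen.
Check the 23 heavy atoms by environment: 1× n (aromatic, H0) → no; 6× c (aromatic, H0) → no; 11× c (aromatic, H1) → match; 1× C (H0) → no; 1× O (H0) → no; 1× N (H2) → no; 1× N (H1) → no; 1× C (H3) → no.
That gives 11 matching atoms.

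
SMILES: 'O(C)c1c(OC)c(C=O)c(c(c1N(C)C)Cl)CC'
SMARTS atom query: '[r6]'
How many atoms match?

6

Check the 18 heavy atoms by environment: 6× c (aromatic, in 6-ring) → match; 3× O (acyclic) → no; 7× C (acyclic) → no; 1× N (acyclic) → no; 1× Cl (acyclic) → no.
That gives 6 matching atoms.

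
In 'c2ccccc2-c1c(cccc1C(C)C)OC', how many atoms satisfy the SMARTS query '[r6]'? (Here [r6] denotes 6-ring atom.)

12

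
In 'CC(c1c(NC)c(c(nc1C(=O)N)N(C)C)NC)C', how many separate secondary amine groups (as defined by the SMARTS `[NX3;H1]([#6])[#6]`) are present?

2

[NX3;H1]([#6])[#6] is the SMARTS for a secondary amine: a trivalent nitrogen with one H, bonded to two carbons.
The molecule carries 2 separate instances of an N-methylamino group (-NHCH3) meeting every constraint; each maps to a distinct set of atoms, giving 2 matches.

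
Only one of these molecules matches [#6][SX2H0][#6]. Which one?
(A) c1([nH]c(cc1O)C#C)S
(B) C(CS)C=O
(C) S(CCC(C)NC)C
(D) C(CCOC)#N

C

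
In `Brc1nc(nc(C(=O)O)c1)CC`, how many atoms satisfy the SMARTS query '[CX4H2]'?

1

The query [CX4H2] means: sp3 carbon (X4) with exactly two hydrogens.
Check the 12 heavy atoms by environment: 2× n (aromatic, H0, X2) → no; 3× c (aromatic, H0, X3) → no; 1× c (aromatic, H1, X3) → no; 1× Br (H0, X1) → no; 1× C (H0, X3) → no; 1× O (H0, X1) → no; 1× O (H1, X2) → no; 1× C (H2, X4) → match; 1× C (H3, X4) → no.
That gives 1 matching atom.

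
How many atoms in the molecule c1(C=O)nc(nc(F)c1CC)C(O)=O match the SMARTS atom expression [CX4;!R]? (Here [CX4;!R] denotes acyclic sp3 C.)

The query [CX4;!R] means: aliphatic carbon with four total connections, not in a ring.
Check the 14 heavy atoms by environment: 2× n (aromatic, X2, in 6-ring) → no; 4× c (aromatic, X3, in 6-ring) → no; 2× C (X3, acyclic) → no; 2× O (X1, acyclic) → no; 2× C (X4, acyclic) → match; 1× O (X2, acyclic) → no; 1× F (X1, acyclic) → no.
That gives 2 matching atoms.

2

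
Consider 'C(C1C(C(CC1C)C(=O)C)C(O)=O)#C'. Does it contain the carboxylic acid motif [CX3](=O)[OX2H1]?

The pattern [CX3](=O)[OX2H1] describes an sp2 carbon double-bonded to O and single-bonded to an -OH oxygen — a carboxylic acid.
The molecule carries a carboxylic acid group (-C(=O)OH), whose atoms satisfy every constraint of the query, so the pattern matches.

Yes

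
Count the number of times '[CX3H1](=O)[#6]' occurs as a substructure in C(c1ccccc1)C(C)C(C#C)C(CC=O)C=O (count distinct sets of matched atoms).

2

[CX3H1](=O)[#6] is the SMARTS for an aldehyde: an sp2 carbon with one H, double-bonded to O and single-bonded to carbon.
The molecule carries 2 separate instances of an aldehyde (-CHO) meeting every constraint; each maps to a distinct set of atoms, giving 2 matches.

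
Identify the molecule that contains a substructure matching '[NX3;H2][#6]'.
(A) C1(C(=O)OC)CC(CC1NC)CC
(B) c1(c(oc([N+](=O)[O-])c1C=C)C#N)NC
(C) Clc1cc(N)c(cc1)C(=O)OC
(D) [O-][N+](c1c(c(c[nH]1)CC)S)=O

[NX3;H2][#6] describes a trivalent nitrogen with two H attached to carbon (a primary amine).
(A) has an N-methylamino group (-NHCH3) but the nitrogen bears two carbons and only one H (H1), not H2.
(B) has a nitrile (-C#N) but the nitrogen is NX1 (triple-bonded), not NX3 with two H.
(C) contains a primary amino group (-NH2), which satisfies every atom and bond constraint.
(D) has a nitro group (-[N+](=O)[O-]) but the nitrogen is [N+] with no H, not NX3H2.
So the answer is (C).

C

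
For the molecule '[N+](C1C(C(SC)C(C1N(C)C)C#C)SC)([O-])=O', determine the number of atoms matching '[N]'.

Check the 17 heavy atoms by environment: 11× C → no; 2× S → no; 1× N → match; 1× N (charge +1) → match; 1× O (charge -1) → no; 1× O → no.
Summing the matching environments: 1 + 1 = 2 matching atoms.

2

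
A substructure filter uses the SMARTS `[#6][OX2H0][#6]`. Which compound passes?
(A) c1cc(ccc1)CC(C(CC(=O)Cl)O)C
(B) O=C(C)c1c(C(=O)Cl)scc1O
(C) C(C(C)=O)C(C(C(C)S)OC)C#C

[#6][OX2H0][#6] describes an aliphatic oxygen bridging two carbons with no H on the oxygen (an ether).
(A) has a hydroxyl group (-OH) but the oxygen has H1, not H0 bridging two carbons.
(B) has a hydroxyl group (-OH) but the oxygen has H1, not H0 bridging two carbons.
(C) contains a methoxy ether (-OCH3), which satisfies every atom and bond constraint.
So the answer is (C).

C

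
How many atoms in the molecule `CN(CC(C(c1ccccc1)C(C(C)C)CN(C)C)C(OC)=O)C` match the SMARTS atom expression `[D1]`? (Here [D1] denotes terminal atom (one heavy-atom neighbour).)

8

The query [D1] means: atom with exactly one heavy-atom neighbour (degree 1).
Check the 24 heavy atoms by environment: 2× C (D2) → no; 5× C (D3) → no; 2× N (D3) → no; 7× C (D1) → match; 1× c (aromatic, D3) → no; 5× c (aromatic, D2) → no; 1× O (D1) → match; 1× O (D2) → no.
Summing the matching environments: 7 + 1 = 8 matching atoms.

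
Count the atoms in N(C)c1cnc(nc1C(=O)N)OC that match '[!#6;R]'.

The query [!#6;R] means: non-carbon atom that is part of a ring.
Check the 13 heavy atoms by environment: 2× n (aromatic, in 6-ring) → match; 4× c (aromatic, in 6-ring) → no; 2× N (acyclic) → no; 3× C (acyclic) → no; 2× O (acyclic) → no.
That gives 2 matching atoms.

2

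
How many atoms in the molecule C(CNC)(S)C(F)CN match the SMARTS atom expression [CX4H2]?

Check the 9 heavy atoms by environment: 2× C (H2, X4) → match; 2× C (H1, X4) → no; 1× S (H1, X2) → no; 1× N (H1, X3) → no; 1× C (H3, X4) → no; 1× N (H2, X3) → no; 1× F (H0, X1) → no.
That gives 2 matching atoms.

2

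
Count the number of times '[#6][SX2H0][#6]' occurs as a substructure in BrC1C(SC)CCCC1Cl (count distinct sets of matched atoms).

1

[#6][SX2H0][#6] is the SMARTS for a thioether: an aliphatic sulfur bridging two carbons with no H on the sulfur.
Exactly one fragment in the molecule meets all constraints, giving 1 match.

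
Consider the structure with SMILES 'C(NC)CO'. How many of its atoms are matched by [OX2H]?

1

The query [OX2H] means: aliphatic oxygen with two connections, one of which is H — an -OH oxygen.
Check the 5 heavy atoms by environment: 2× C (H2, X4) → no; 1× O (H1, X2) → match; 1× N (H1, X3) → no; 1× C (H3, X4) → no.
That gives 1 matching atom.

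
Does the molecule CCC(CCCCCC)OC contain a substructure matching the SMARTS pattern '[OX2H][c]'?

No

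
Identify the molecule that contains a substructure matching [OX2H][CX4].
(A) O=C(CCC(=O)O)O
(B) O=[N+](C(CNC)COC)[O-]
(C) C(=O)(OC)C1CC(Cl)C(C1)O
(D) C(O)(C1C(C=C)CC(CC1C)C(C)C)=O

C

[OX2H][CX4] describes a hydroxyl oxygen bound to an sp3 (X4) carbon (an aliphatic alcohol).
(A) has a carboxylic acid group (-C(=O)OH) but the -OH is on a CX3 carbonyl carbon, not a CX4 carbon.
(B) has a methoxy ether (-OCH3) but the oxygen has H0 (ether), not H1.
(C) contains a hydroxyl group (-OH), which satisfies every atom and bond constraint.
(D) has a carboxylic acid group (-C(=O)OH) but the -OH is on a CX3 carbonyl carbon, not a CX4 carbon.
So the answer is (C).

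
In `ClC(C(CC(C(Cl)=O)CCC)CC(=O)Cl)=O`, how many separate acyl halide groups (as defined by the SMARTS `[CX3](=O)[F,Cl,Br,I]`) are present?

[CX3](=O)[F,Cl,Br,I] is the SMARTS for an acyl halide: a carbonyl carbon bonded to a halogen.
The molecule carries 3 separate instances of an acyl chloride (-C(=O)Cl) meeting every constraint; each maps to a distinct set of atoms, giving 3 matches.

3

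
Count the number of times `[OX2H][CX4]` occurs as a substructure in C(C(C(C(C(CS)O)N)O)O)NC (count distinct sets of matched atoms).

3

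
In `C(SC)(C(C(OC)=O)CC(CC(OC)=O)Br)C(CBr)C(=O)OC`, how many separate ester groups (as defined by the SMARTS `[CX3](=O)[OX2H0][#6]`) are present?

3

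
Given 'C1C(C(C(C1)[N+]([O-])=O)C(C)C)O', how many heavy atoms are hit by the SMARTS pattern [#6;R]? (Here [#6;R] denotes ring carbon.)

5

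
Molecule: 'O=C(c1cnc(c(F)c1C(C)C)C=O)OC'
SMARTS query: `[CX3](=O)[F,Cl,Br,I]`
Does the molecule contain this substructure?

No

The pattern [CX3](=O)[F,Cl,Br,I] describes a carbonyl carbon bonded to a halogen — an acyl halide.
The closest candidate here is a methyl-ester group (-C(=O)OCH3), but the carbonyl is bonded to -O-C, not to a halogen. No other fragment satisfies the full query, so there is no match.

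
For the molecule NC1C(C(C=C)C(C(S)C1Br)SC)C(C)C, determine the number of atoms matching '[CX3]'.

2

The query [CX3] means: C with X3: aliphatic carbon with exactly 3 total connections.
Check the 16 heavy atoms by environment: 10× C (X4) → no; 1× Br (X1) → no; 1× N (X3) → no; 2× S (X2) → no; 2× C (X3) → match.
That gives 2 matching atoms.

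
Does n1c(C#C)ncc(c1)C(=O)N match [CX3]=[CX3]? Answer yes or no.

The pattern [CX3]=[CX3] describes a non-aromatic C=C double bond between two sp2 carbons — an alkene.
The closest candidate here is an ethynyl group (-C#CH), but the C-C bond is a triple bond, not a double bond. No other fragment satisfies the full query, so there is no match.

No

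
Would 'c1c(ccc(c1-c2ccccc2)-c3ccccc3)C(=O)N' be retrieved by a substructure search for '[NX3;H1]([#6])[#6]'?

The pattern [NX3;H1]([#6])[#6] describes a trivalent nitrogen with one H, bonded to two carbons — a secondary amine.
The closest candidate here is a primary amide (-C(=O)NH2), but the -C(=O)NH2 nitrogen has H2, not H1. No other fragment satisfies the full query, so there is no match.

No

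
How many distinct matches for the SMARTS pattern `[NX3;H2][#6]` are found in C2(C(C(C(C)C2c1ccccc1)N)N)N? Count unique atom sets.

3

[NX3;H2][#6] is the SMARTS for a primary amine: a trivalent nitrogen with two H attached to carbon.
The molecule carries 3 separate instances of a primary amino group (-NH2) meeting every constraint; each maps to a distinct set of atoms, giving 3 matches.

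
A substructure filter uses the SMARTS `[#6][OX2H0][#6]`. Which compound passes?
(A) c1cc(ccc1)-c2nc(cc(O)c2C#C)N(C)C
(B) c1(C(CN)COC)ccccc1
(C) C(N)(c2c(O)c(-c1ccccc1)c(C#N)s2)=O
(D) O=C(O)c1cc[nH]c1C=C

B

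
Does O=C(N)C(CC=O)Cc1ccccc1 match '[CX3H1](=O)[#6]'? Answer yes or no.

The pattern [CX3H1](=O)[#6] describes an sp2 carbon with one H, double-bonded to O and single-bonded to carbon — an aldehyde.
The molecule carries an aldehyde (-CHO), whose atoms satisfy every constraint of the query, so the pattern matches.

Yes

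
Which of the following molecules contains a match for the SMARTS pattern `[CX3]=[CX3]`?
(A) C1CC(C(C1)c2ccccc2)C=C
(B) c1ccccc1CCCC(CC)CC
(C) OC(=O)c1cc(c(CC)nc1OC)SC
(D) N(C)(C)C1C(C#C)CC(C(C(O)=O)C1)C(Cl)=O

A

[CX3]=[CX3] describes a non-aromatic C=C double bond between two sp2 carbons (an alkene).
(A) contains a vinyl group (-CH=CH2), which satisfies every atom and bond constraint.
(B) has an ethyl group (-CH2CH3) but its C-C bond is a single bond between CX4 carbons, not CX3=CX3.
(C) has an ethyl group (-CH2CH3) but its C-C bond is a single bond between CX4 carbons, not CX3=CX3.
(D) has an ethynyl group (-C#CH) but the C-C bond is a triple bond, not a double bond.
So the answer is (A).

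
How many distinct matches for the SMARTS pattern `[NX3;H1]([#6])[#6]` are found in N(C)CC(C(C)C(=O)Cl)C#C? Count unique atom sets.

1

[NX3;H1]([#6])[#6] is the SMARTS for a secondary amine: a trivalent nitrogen with one H, bonded to two carbons.
Exactly one fragment in the molecule meets all constraints, giving 1 match.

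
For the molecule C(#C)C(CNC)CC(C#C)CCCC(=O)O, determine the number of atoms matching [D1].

Check the 16 heavy atoms by environment: 7× C (D2) → no; 3× C (D3) → no; 3× C (D1) → match; 2× O (D1) → match; 1× N (D2) → no.
Summing the matching environments: 3 + 2 = 5 matching atoms.

5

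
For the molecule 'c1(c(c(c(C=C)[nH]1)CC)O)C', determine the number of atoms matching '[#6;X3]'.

The query [#6;X3] means: any carbon (aromatic or not) with three total connections.
Check the 11 heavy atoms by environment: 1× n (aromatic, X3) → no; 4× c (aromatic, X3) → match; 3× C (X4) → no; 2× C (X3) → match; 1× O (X2) → no.
Summing the matching environments: 4 + 2 = 6 matching atoms.

6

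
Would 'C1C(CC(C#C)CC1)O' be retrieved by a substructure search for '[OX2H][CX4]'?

The pattern [OX2H][CX4] describes a hydroxyl oxygen bound to an sp3 (X4) carbon — an aliphatic alcohol.
The molecule carries a hydroxyl group (-OH), whose atoms satisfy every constraint of the query, so the pattern matches.

Yes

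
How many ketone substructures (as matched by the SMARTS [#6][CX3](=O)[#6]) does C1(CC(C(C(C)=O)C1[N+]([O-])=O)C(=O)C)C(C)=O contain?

[#6][CX3](=O)[#6] is the SMARTS for a ketone: a carbonyl carbon (no H) flanked by two carbons.
The molecule carries 3 separate instances of an acetyl/ketone group (-C(=O)CH3) meeting every constraint; each maps to a distinct set of atoms, giving 3 matches.

3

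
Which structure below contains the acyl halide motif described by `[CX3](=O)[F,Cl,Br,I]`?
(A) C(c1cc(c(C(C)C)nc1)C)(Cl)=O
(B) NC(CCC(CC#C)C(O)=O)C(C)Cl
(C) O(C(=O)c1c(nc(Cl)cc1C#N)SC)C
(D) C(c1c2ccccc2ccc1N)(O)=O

[CX3](=O)[F,Cl,Br,I] describes a carbonyl carbon bonded to a halogen (an acyl halide).
(A) contains an acyl chloride (-C(=O)Cl), which satisfies every atom and bond constraint.
(B) has a chloro substituent but the Cl is not on a carbonyl carbon.
(C) has a chloro substituent but the Cl is not on a carbonyl carbon.
(D) has a carboxylic acid group (-C(=O)OH) but the carbonyl is bonded to -OH, not to a halogen.
So the answer is (A).

A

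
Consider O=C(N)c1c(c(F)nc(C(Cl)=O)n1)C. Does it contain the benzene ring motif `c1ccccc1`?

The pattern c1ccccc1 describes six aromatic carbons in a ring — a benzene ring.
The closest candidate here is a methyl group (-CH3), but no six-membered all-carbon aromatic ring is present. No other fragment satisfies the full query, so there is no match.

No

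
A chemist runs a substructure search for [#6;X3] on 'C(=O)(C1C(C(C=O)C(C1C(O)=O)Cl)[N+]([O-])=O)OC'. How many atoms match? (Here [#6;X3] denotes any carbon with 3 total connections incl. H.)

3

The query [#6;X3] means: any carbon (aromatic or not) with three total connections.
Check the 18 heavy atoms by environment: 6× C (X4) → no; 3× C (X3) → match; 4× O (X1) → no; 2× O (X2) → no; 1× Cl (X1) → no; 1× N (charge +1, X3) → no; 1× O (charge -1, X1) → no.
That gives 3 matching atoms.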